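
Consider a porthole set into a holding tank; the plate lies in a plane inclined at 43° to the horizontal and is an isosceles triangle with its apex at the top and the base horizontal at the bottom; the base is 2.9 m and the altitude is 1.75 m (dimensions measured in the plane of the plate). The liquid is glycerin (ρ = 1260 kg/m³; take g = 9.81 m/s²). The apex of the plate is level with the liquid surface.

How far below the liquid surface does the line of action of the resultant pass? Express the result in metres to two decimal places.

γ = ρg = 1260 × 9.81 / 1000 = 12.3606 kN/m³.
Let θ = 43° be the plate's angle to the horizontal; measure y along the incline from where the plane meets the free surface. Vertical depth h = y·sinθ with sinθ = 0.681998.
With the apex up, the centroid sits 2h/3 = 2 × 1.75/3 = 1.16667 m below the apex, so y_c = 1.16667 m and h_c = 1.16667 × 0.681998 = 0.795667 m.
A = ½ × 2.9 × 1.75 = 2.5375 m².
Resultant F = γ·h_c·A = 12.3606 × 0.795667 × 2.5375 = 24.9561 kN.
I_c = b·h³/36 = 2.9 × 1.75³/36 = 0.431727 m⁴.
Centre of pressure: y_p = y_c + I_c/(y_c·A) = 1.16667 + 0.431727/(1.16667 × 2.5375) = 1.16667 + 0.145833 = 1.3125 m along the plane.
Vertically, h_p = y_p·sinθ = 1.3125 × 0.681998 = 0.895122 m.

h_p = 0.90 m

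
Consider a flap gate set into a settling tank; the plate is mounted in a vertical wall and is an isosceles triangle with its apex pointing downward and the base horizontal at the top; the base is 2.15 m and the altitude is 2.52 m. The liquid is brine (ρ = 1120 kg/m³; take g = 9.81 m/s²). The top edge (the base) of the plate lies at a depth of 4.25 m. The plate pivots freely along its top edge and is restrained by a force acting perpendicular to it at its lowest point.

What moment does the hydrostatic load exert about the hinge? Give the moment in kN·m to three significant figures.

γ = ρg = 1120 × 9.81 / 1000 = 10.9872 kN/m³.
With the apex down, the centroid sits h/3 = 2.52/3 = 0.84 m below the base (the top edge), so the centroid depth is h_c = 4.25 + 0.84 = 5.09 m.
A = ½ × 2.15 × 2.52 = 2.709 m².
Resultant F = γ·h_c·A = 10.9872 × 5.09 × 2.709 = 151.5 kN.
I_c = b·h³/36 = 2.15 × 2.52³/36 = 0.955735 m⁴.
Centre of pressure: y_p = y_c + I_c/(y_c·A) = 5.09 + 0.955735/(5.09 × 2.709) = 5.09 + 0.0693124 = 5.15931 m along the plane.
The resultant acts 0.84 + 0.0693124 = 0.909312 m (along the plate) below the hinge at the top edge, so the moment about the hinge is M = F × 0.909312 = 151.5 × 0.909312 = 137.761 kN·m.

M ≈ 138 kN·m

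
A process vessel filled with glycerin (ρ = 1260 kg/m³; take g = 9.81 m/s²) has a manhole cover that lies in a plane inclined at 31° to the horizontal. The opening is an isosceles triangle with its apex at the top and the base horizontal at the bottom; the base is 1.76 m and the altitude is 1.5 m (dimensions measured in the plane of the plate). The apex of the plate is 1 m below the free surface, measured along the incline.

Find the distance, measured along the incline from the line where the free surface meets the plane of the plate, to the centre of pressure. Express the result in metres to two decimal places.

y_p = 2.06 m

γ = ρg = 1260 × 9.81 / 1000 = 12.3606 kN/m³.
Let θ = 31° be the plate's angle to the horizontal; measure y along the incline from where the plane meets the free surface. Vertical depth h = y·sinθ with sinθ = 0.515038.
With the apex up, the centroid sits 2h/3 = 2 × 1.5/3 = 1 m below the apex, so y_c = 1 + 1 = 2 m and h_c = 2 × 0.515038 = 1.03008 m.
A = ½ × 1.76 × 1.5 = 1.32 m².
Resultant F = γ·h_c·A = 12.3606 × 1.03008 × 1.32 = 16.8068 kN.
I_c = b·h³/36 = 1.76 × 1.5³/36 = 0.165 m⁴.
Centre of pressure: y_p = y_c + I_c/(y_c·A) = 2 + 0.165/(2 × 1.32) = 2 + 0.0625 = 2.0625 m along the plane.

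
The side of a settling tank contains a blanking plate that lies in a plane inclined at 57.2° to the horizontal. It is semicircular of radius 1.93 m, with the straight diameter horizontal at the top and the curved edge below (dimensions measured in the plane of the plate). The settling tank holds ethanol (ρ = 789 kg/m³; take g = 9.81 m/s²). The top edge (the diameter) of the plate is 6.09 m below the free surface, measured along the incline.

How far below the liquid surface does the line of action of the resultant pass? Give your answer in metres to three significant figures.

γ = ρg = 789 × 9.81 / 1000 = 7.74009 kN/m³.
Let θ = 57.2° be the plate's angle to the horizontal; measure y along the incline from where the plane meets the free surface. Vertical depth h = y·sinθ with sinθ = 0.840567.
The centroid of a semicircle lies 4r/(3π) = 0.819117 m from the diameter, here below the top edge, so y_c = 6.09 + 0.819117 = 6.90912 m and h_c = 6.90912 × 0.840567 = 5.80758 m.
A = πr²/2 = π × 1.93²/2 = 5.85106 m².
Resultant F = γ·h_c·A = 7.74009 × 5.80758 × 5.85106 = 263.012 kN.
I_c = (π/8 − 8/(9π))·r⁴ = 0.109757 × 1.93⁴ = 1.52287 m⁴.
Centre of pressure: y_p = y_c + I_c/(y_c·A) = 6.90912 + 1.52287/(6.90912 × 5.85106) = 6.90912 + 0.0376709 = 6.94679 m along the plane.
Vertically, h_p = y_p·sinθ = 6.94679 × 0.840567 = 5.83924 m.

h_p = 5.84 m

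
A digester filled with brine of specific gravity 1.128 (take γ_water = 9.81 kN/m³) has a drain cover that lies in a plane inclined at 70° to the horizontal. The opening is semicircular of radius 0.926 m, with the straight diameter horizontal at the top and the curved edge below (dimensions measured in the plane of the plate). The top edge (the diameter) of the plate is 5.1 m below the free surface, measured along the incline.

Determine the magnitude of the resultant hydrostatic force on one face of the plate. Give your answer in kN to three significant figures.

F ≈ 76.9 kN

γ = 1.128 × 9.81 = 11.06568 kN/m³.
Let θ = 70° be the plate's angle to the horizontal; measure y along the incline from where the plane meets the free surface. Vertical depth h = y·sinθ with sinθ = 0.939693.
The centroid of a semicircle lies 4r/(3π) = 0.393007 m from the diameter, here below the top edge, so y_c = 5.1 + 0.393007 = 5.49301 m and h_c = 5.49301 × 0.939693 = 5.16174 m.
A = πr²/2 = π × 0.926²/2 = 1.34692 m².
Resultant F = γ·h_c·A = 11.06568 × 5.16174 × 1.34692 = 76.9336 kN.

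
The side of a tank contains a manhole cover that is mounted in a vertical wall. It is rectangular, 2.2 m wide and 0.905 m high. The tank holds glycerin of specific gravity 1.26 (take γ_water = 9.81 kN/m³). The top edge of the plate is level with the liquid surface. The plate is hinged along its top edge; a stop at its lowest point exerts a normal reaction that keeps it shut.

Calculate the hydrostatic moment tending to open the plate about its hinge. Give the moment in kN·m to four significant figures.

γ = 1.26 × 9.81 = 12.3606 kN/m³.
The centroid lies 0.905/2 = 0.4525 m below the top edge, so the centroid depth is h_c = 0.4525 m.
A = 2.2 × 0.905 = 1.991 m².
Resultant F = γ·h_c·A = 12.3606 × 0.4525 × 1.991 = 11.136 kN.
I_c = b·h³/12 = 2.2 × 0.905³/12 = 0.13589 m⁴.
Centre of pressure: y_p = y_c + I_c/(y_c·A) = 0.4525 + 0.13589/(0.4525 × 1.991) = 0.4525 + 0.150833 = 0.603333 m along the plane.
The resultant acts 0.4525 + 0.150833 = 0.603333 m (along the plate) below the hinge at the top edge, so the moment about the hinge is M = F × 0.603333 = 11.136 × 0.603333 = 6.71872 kN·m.

M ≈ 6.719 kN·m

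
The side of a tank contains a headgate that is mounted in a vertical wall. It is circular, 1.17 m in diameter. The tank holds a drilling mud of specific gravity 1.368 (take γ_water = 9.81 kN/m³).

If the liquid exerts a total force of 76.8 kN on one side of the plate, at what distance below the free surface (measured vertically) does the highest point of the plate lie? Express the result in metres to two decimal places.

d_top ≈ 4.74 m

γ = 1.368 × 9.81 = 13.42008 kN/m³.
A = π(0.585)² = 1.07513 m².
From F = γ·h_c·A, the centroid depth is h_c = 76.8/(13.42008 × 1.07513) = 5.32286 m.
The centroid is at the centre, 0.585 m below the top of the plate, so the highest point sits at h_top = 5.32286 − 0.585 = 4.73786 m below the surface.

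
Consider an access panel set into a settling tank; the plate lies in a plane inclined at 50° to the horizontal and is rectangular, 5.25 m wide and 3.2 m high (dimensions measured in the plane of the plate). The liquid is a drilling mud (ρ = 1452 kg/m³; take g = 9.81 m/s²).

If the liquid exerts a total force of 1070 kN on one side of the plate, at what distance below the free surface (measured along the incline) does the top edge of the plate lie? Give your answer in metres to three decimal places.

y_top ≈ 4.237 m

γ = ρg = 1452 × 9.81 / 1000 = 14.24412 kN/m³.
A = 5.25 × 3.2 = 16.8 m².
From F = γ·h_c·A, the centroid depth is h_c = 1070/(14.24412 × 16.8) = 4.47135 m.
Let θ = 50° be the plate's angle to the horizontal; measure y along the incline from where the plane meets the free surface. Vertical depth h = y·sinθ with sinθ = 0.766044.
Along the incline, y_c = h_c/sinθ = 4.47135/0.766044 = 5.83694 m.
The centroid lies 3.2/2 = 1.6 m below the top edge, so the top edge sits at y_top = 5.83694 − 1.6 = 4.23694 m along the incline.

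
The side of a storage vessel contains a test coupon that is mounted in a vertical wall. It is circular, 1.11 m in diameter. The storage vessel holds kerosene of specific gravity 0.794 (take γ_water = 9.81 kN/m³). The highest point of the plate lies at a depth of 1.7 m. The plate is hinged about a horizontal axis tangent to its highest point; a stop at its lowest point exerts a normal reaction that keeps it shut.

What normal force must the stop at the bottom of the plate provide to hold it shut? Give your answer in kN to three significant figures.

P ≈ 9.02 kN

γ = 0.794 × 9.81 = 7.78914 kN/m³.
The centroid is at the centre, 0.555 m below the top of the plate, so the centroid depth is h_c = 1.7 + 0.555 = 2.255 m.
A = π(0.555)² = 0.967689 m².
Resultant F = γ·h_c·A = 7.78914 × 2.255 × 0.967689 = 16.997 kN.
I_c = πr⁴/4 = π × 0.555⁴/4 = 0.0745181 m⁴.
Centre of pressure: y_p = y_c + I_c/(y_c·A) = 2.255 + 0.0745181/(2.255 × 0.967689) = 2.255 + 0.0341491 = 2.28915 m along the plane.
The resultant acts 0.555 + 0.0341491 = 0.589149 m (along the plate) below the hinge at the top edge, so the moment about the hinge is M = F × 0.589149 = 16.997 × 0.589149 = 10.0138 kN·m.
A normal force at the bottom, 1.11 m from the hinge, must supply this moment: P = 10.0138/1.11 = 9.02144 kN.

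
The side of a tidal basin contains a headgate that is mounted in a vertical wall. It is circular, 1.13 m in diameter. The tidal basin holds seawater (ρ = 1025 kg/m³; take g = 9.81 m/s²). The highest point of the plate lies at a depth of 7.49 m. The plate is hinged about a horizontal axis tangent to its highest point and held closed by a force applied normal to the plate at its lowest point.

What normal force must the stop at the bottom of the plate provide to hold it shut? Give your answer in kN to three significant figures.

P ≈ 41.3 kN

γ = ρg = 1025 × 9.81 / 1000 = 10.05525 kN/m³.
The centroid is at the centre, 0.565 m below the top of the plate, so the centroid depth is h_c = 7.49 + 0.565 = 8.055 m.
A = π(0.565)² = 1.00287 m².
Resultant F = γ·h_c·A = 10.05525 × 8.055 × 1.00287 = 81.2275 kN.
I_c = πr⁴/4 = π × 0.565⁴/4 = 0.0800357 m⁴.
Centre of pressure: y_p = y_c + I_c/(y_c·A) = 8.055 + 0.0800357/(8.055 × 1.00287) = 8.055 + 0.00990772 = 8.06491 m along the plane.
The resultant acts 0.565 + 0.00990772 = 0.574908 m (along the plate) below the hinge at the top edge, so the moment about the hinge is M = F × 0.574908 = 81.2275 × 0.574908 = 46.6983 kN·m.
A normal force at the bottom, 1.13 m from the hinge, must supply this moment: P = 46.6983/1.13 = 41.3259 kN.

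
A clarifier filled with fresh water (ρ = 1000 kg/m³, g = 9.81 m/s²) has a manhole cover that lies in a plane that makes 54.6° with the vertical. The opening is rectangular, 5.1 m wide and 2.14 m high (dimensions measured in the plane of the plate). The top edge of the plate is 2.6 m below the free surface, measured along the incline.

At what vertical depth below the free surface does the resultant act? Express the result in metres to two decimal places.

γ = ρg = 1000 × 9.81 = 9810 N/m³ = 9.81 kN/m³.
The plate makes 54.6° with the vertical, i.e. θ = 90° − 54.6° = 35.4° to the horizontal. Measuring y along the incline from the free-surface line, vertical depth h = y·sinθ with sinθ = 0.579281.
The centroid lies 2.14/2 = 1.07 m below the top edge, so y_c = 2.6 + 1.07 = 3.67 m and h_c = 3.67 × 0.579281 = 2.12596 m.
A = 5.1 × 2.14 = 10.914 m².
Resultant F = γ·h_c·A = 9.81 × 2.12596 × 10.914 = 227.619 kN.
I_c = b·h³/12 = 5.1 × 2.14³/12 = 4.16515 m⁴.
Centre of pressure: y_p = y_c + I_c/(y_c·A) = 3.67 + 4.16515/(3.67 × 10.914) = 3.67 + 0.103987 = 3.77399 m along the plane.
Vertically, h_p = y_p·sinθ = 3.77399 × 0.579281 = 2.1862 m.

h_p = 2.19 m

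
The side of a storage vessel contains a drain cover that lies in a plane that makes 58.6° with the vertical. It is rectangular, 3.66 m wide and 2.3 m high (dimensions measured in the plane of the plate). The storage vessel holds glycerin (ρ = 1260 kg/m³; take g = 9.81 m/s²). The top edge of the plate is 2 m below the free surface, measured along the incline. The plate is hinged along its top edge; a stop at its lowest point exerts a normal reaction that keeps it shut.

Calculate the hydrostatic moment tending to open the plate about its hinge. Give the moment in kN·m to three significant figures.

M ≈ 220 kN·m

γ = ρg = 1260 × 9.81 / 1000 = 12.3606 kN/m³.
The plate makes 58.6° with the vertical, i.e. θ = 90° − 58.6° = 31.4° to the horizontal. Measuring y along the incline from the free-surface line, vertical depth h = y·sinθ with sinθ = 0.521010.
The centroid lies 2.3/2 = 1.15 m below the top edge, so y_c = 2 + 1.15 = 3.15 m and h_c = 3.15 × 0.521010 = 1.64118 m.
A = 3.66 × 2.3 = 8.418 m².
Resultant F = γ·h_c·A = 12.3606 × 1.64118 × 8.418 = 170.767 kN.
I_c = b·h³/12 = 3.66 × 2.3³/12 = 3.71093 m⁴.
Centre of pressure: y_p = y_c + I_c/(y_c·A) = 3.15 + 3.71093/(3.15 × 8.418) = 3.15 + 0.139947 = 3.28995 m along the plane.
The resultant acts 1.15 + 0.139947 = 1.28995 m (along the plate) below the hinge at the top edge, so the moment about the hinge is M = F × 1.28995 = 170.767 × 1.28995 = 220.281 kN·m.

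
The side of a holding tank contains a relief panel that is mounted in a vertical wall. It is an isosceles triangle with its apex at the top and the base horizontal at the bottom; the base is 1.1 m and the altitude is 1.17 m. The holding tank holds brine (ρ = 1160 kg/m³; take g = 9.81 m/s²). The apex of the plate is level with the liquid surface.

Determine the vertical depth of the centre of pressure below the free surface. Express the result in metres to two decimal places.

γ = ρg = 1160 × 9.81 / 1000 = 11.3796 kN/m³.
With the apex up, the centroid sits 2h/3 = 2 × 1.17/3 = 0.78 m below the apex, so the centroid depth is h_c = 0.78 m.
A = ½ × 1.1 × 1.17 = 0.6435 m².
Resultant F = γ·h_c·A = 11.3796 × 0.78 × 0.6435 = 5.71176 kN.
I_c = b·h³/36 = 1.1 × 1.17³/36 = 0.0489382 m⁴.
Centre of pressure: y_p = y_c + I_c/(y_c·A) = 0.78 + 0.0489382/(0.78 × 0.6435) = 0.78 + 0.0975 = 0.8775 m along the plane.

h_p = 0.88 m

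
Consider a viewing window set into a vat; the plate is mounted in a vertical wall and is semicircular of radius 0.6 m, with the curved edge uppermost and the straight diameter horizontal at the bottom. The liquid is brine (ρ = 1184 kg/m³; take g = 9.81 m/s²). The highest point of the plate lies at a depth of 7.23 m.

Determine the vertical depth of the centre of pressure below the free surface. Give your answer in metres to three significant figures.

h_p = 7.58 m

γ = ρg = 1184 × 9.81 / 1000 = 11.61504 kN/m³.
The centroid lies 4r/(3π) = 0.254648 m above the diameter, so r − 4r/(3π) = 0.6 − 0.254648 = 0.345352 m below the topmost point, so the centroid depth is h_c = 7.23 + 0.345352 = 7.57535 m.
A = πr²/2 = π × 0.6²/2 = 0.565487 m².
Resultant F = γ·h_c·A = 11.61504 × 7.57535 × 0.565487 = 49.7561 kN.
I_c = (π/8 − 8/(9π))·r⁴ = 0.109757 × 0.6⁴ = 0.0142245 m⁴.
Centre of pressure: y_p = y_c + I_c/(y_c·A) = 7.57535 + 0.0142245/(7.57535 × 0.565487) = 7.57535 + 0.00332056 = 7.57867 m along the plane.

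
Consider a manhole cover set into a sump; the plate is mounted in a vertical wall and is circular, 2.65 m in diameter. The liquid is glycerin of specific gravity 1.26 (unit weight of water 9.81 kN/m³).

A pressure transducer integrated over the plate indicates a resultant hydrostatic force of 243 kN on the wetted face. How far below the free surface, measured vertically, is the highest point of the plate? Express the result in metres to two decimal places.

d_top ≈ 2.24 m

γ = 1.26 × 9.81 = 12.3606 kN/m³.
A = π(1.325)² = 5.51546 m².
From F = γ·h_c·A, the centroid depth is h_c = 243/(12.3606 × 5.51546) = 3.56439 m.
The centroid is at the centre, 1.325 m below the top of the plate, so the highest point sits at h_top = 3.56439 − 1.325 = 2.23939 m below the surface.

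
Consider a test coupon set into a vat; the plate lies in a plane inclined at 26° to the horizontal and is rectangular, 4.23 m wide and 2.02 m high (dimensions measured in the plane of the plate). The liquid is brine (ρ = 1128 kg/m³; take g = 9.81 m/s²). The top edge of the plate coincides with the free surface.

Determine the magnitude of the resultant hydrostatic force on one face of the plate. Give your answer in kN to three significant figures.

γ = ρg = 1128 × 9.81 / 1000 = 11.06568 kN/m³.
Let θ = 26° be the plate's angle to the horizontal; measure y along the incline from where the plane meets the free surface. Vertical depth h = y·sinθ with sinθ = 0.438371.
The centroid lies 2.02/2 = 1.01 m below the top edge, so y_c = 1.01 m and h_c = 1.01 × 0.438371 = 0.442755 m.
A = 4.23 × 2.02 = 8.5446 m².
Resultant F = γ·h_c·A = 11.06568 × 0.442755 × 8.5446 = 41.8633 kN.

F ≈ 41.9 kN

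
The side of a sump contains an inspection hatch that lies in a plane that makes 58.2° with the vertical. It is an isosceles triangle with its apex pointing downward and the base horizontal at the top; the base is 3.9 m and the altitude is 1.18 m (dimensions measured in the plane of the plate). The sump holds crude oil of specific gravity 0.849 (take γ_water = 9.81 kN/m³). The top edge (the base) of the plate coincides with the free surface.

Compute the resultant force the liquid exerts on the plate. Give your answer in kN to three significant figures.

γ = 0.849 × 9.81 = 8.32869 kN/m³.
The plate makes 58.2° with the vertical, i.e. θ = 90° − 58.2° = 31.8° to the horizontal. Measuring y along the incline from the free-surface line, vertical depth h = y·sinθ with sinθ = 0.526956.
With the apex down, the centroid sits h/3 = 1.18/3 = 0.393333 m below the base (the top edge), so y_c = 0.393333 m and h_c = 0.393333 × 0.526956 = 0.207269 m.
A = ½ × 3.9 × 1.18 = 2.301 m².
Resultant F = γ·h_c·A = 8.32869 × 0.207269 × 2.301 = 3.97217 kN.

F ≈ 3.97 kN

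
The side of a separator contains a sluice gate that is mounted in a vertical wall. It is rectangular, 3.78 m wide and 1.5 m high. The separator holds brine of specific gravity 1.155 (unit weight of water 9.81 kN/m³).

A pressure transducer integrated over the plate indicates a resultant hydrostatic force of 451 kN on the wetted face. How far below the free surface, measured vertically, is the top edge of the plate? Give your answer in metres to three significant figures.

d_top ≈ 6.27 m

γ = 1.155 × 9.81 = 11.33055 kN/m³.
A = 3.78 × 1.5 = 5.67 m².
From F = γ·h_c·A, the centroid depth is h_c = 451/(11.33055 × 5.67) = 7.02009 m.
The centroid lies 1.5/2 = 0.75 m below the top edge, so the top edge sits at h_top = 7.02009 − 0.75 = 6.27009 m below the surface.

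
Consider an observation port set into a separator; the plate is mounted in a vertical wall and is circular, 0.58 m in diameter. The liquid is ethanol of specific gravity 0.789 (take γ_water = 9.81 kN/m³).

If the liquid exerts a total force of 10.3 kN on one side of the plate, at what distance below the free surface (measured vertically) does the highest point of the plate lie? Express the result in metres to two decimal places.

d_top ≈ 4.75 m

γ = 0.789 × 9.81 = 7.74009 kN/m³.
A = π(0.29)² = 0.264208 m².
From F = γ·h_c·A, the centroid depth is h_c = 10.3/(7.74009 × 0.264208) = 5.03669 m.
The centroid is at the centre, 0.29 m below the top of the plate, so the highest point sits at h_top = 5.03669 − 0.29 = 4.74669 m below the surface.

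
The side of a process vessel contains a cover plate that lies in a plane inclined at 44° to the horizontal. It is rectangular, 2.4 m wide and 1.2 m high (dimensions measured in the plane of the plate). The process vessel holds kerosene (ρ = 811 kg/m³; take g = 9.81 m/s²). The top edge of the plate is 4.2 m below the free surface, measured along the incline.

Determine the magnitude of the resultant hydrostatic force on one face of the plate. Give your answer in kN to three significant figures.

γ = ρg = 811 × 9.81 / 1000 = 7.95591 kN/m³.
Let θ = 44° be the plate's angle to the horizontal; measure y along the incline from where the plane meets the free surface. Vertical depth h = y·sinθ with sinθ = 0.694658.
The centroid lies 1.2/2 = 0.6 m below the top edge, so y_c = 4.2 + 0.6 = 4.8 m and h_c = 4.8 × 0.694658 = 3.33436 m.
A = 2.4 × 1.2 = 2.88 m².
Resultant F = γ·h_c·A = 7.95591 × 3.33436 × 2.88 = 76.4003 kN.

F ≈ 76.4 kN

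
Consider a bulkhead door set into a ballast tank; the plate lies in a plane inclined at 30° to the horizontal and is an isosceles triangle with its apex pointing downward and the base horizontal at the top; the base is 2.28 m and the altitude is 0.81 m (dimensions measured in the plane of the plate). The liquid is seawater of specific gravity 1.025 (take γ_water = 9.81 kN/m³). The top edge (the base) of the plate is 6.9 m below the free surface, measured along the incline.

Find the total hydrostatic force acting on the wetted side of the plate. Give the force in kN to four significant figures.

F ≈ 33.29 kN

γ = 1.025 × 9.81 = 10.05525 kN/m³.
Let θ = 30° be the plate's angle to the horizontal; measure y along the incline from where the plane meets the free surface. Vertical depth h = y·sinθ with sinθ = 0.500000.
With the apex down, the centroid sits h/3 = 0.81/3 = 0.27 m below the base (the top edge), so y_c = 6.9 + 0.27 = 7.17 m and h_c = 7.17 × 0.500000 = 3.585 m.
A = ½ × 2.28 × 0.81 = 0.9234 m².
Resultant F = γ·h_c·A = 10.05525 × 3.585 × 0.9234 = 33.2868 kN.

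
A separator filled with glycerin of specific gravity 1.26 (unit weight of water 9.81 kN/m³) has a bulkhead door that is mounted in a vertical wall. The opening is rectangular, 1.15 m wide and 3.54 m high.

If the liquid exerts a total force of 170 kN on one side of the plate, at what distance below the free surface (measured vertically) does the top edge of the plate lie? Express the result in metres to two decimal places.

γ = 1.26 × 9.81 = 12.3606 kN/m³.
A = 1.15 × 3.54 = 4.071 m².
From F = γ·h_c·A, the centroid depth is h_c = 170/(12.3606 × 4.071) = 3.37838 m.
The centroid lies 3.54/2 = 1.77 m below the top edge, so the top edge sits at h_top = 3.37838 − 1.77 = 1.60838 m below the surface.

d_top ≈ 1.61 m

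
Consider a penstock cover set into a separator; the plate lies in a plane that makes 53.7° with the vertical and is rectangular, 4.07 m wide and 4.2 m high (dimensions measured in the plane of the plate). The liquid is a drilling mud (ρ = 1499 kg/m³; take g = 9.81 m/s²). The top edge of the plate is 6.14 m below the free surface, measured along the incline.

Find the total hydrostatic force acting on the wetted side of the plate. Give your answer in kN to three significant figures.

F ≈ 1230 kN

γ = ρg = 1499 × 9.81 / 1000 = 14.70519 kN/m³.
The plate makes 53.7° with the vertical, i.e. θ = 90° − 53.7° = 36.3° to the horizontal. Measuring y along the incline from the free-surface line, vertical depth h = y·sinθ with sinθ = 0.592013.
The centroid lies 4.2/2 = 2.1 m below the top edge, so y_c = 6.14 + 2.1 = 8.24 m and h_c = 8.24 × 0.592013 = 4.87819 m.
A = 4.07 × 4.2 = 17.094 m².
Resultant F = γ·h_c·A = 14.70519 × 4.87819 × 17.094 = 1226.23 kN.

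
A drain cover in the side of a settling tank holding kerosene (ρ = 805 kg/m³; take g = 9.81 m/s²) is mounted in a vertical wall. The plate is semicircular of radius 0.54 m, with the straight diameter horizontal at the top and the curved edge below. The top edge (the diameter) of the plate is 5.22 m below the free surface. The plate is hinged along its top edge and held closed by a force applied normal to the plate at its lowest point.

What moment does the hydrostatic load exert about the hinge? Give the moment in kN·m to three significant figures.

γ = ρg = 805 × 9.81 / 1000 = 7.89705 kN/m³.
The centroid of a semicircle lies 4r/(3π) = 0.229183 m from the diameter, here below the top edge, so the centroid depth is h_c = 5.22 + 0.229183 = 5.44918 m.
A = πr²/2 = π × 0.54²/2 = 0.458044 m².
Resultant F = γ·h_c·A = 7.89705 × 5.44918 × 0.458044 = 19.7108 kN.
I_c = (π/8 − 8/(9π))·r⁴ = 0.109757 × 0.54⁴ = 0.0093327 m⁴.
Centre of pressure: y_p = y_c + I_c/(y_c·A) = 5.44918 + 0.0093327/(5.44918 × 0.458044) = 5.44918 + 0.00373912 = 5.45292 m along the plane.
The resultant acts 0.229183 + 0.00373912 = 0.232922 m (along the plate) below the hinge at the top edge, so the moment about the hinge is M = F × 0.232922 = 19.7108 × 0.232922 = 4.59108 kN·m.

M ≈ 4.59 kN·m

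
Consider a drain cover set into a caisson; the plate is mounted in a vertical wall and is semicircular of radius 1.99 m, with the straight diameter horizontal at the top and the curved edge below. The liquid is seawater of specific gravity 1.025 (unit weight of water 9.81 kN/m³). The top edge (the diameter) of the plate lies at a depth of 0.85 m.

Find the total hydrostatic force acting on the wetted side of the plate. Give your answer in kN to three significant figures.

γ = 1.025 × 9.81 = 10.05525 kN/m³.
The centroid of a semicircle lies 4r/(3π) = 0.844582 m from the diameter, here below the top edge, so the centroid depth is h_c = 0.85 + 0.844582 = 1.69458 m.
A = πr²/2 = π × 1.99²/2 = 6.22051 m².
Resultant F = γ·h_c·A = 10.05525 × 1.69458 × 6.22051 = 105.994 kN.

F ≈ 106 kN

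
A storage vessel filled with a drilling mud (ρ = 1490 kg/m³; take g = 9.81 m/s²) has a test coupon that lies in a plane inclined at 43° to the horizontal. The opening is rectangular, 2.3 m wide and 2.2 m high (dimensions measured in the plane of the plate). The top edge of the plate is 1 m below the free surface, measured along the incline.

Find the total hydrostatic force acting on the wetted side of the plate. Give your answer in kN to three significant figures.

F ≈ 106 kN

γ = ρg = 1490 × 9.81 / 1000 = 14.6169 kN/m³.
Let θ = 43° be the plate's angle to the horizontal; measure y along the incline from where the plane meets the free surface. Vertical depth h = y·sinθ with sinθ = 0.681998.
The centroid lies 2.2/2 = 1.1 m below the top edge, so y_c = 1 + 1.1 = 2.1 m and h_c = 2.1 × 0.681998 = 1.4322 m.
A = 2.3 × 2.2 = 5.06 m².
Resultant F = γ·h_c·A = 14.6169 × 1.4322 × 5.06 = 105.928 kN.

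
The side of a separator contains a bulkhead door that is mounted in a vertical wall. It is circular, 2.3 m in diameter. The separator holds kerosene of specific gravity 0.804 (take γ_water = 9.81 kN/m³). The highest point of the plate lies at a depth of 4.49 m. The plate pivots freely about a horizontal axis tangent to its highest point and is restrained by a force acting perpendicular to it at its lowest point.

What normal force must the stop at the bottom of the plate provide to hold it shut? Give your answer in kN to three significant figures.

γ = 0.804 × 9.81 = 7.88724 kN/m³.
The centroid is at the centre, 1.15 m below the top of the plate, so the centroid depth is h_c = 4.49 + 1.15 = 5.64 m.
A = π(1.15)² = 4.15476 m².
Resultant F = γ·h_c·A = 7.88724 × 5.64 × 4.15476 = 184.82 kN.
I_c = πr⁴/4 = π × 1.15⁴/4 = 1.37367 m⁴.
Centre of pressure: y_p = y_c + I_c/(y_c·A) = 5.64 + 1.37367/(5.64 × 4.15476) = 5.64 + 0.0586216 = 5.69862 m along the plane.
The resultant acts 1.15 + 0.0586216 = 1.20862 m (along the plate) below the hinge at the top edge, so the moment about the hinge is M = F × 1.20862 = 184.82 × 1.20862 = 223.377 kN·m.
A normal force at the bottom, 2.3 m from the hinge, must supply this moment: P = 223.377/2.3 = 97.1204 kN.

P ≈ 97.1 kN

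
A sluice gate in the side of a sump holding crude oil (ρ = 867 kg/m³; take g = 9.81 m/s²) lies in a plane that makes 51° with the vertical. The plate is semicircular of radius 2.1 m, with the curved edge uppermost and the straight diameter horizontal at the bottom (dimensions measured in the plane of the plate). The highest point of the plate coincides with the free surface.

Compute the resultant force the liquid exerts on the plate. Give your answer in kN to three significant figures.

γ = ρg = 867 × 9.81 / 1000 = 8.50527 kN/m³.
The plate makes 51° with the vertical, i.e. θ = 90° − 51° = 39° to the horizontal. Measuring y along the incline from the free-surface line, vertical depth h = y·sinθ with sinθ = 0.629320.
The centroid lies 4r/(3π) = 0.891268 m above the diameter, so r − 4r/(3π) = 2.1 − 0.891268 = 1.20873 m below the topmost point, so y_c = 1.20873 m and h_c = 1.20873 × 0.629320 = 0.760678 m.
A = πr²/2 = π × 2.1²/2 = 6.92721 m².
Resultant F = γ·h_c·A = 8.50527 × 0.760678 × 6.92721 = 44.8175 kN.

F ≈ 44.8 kN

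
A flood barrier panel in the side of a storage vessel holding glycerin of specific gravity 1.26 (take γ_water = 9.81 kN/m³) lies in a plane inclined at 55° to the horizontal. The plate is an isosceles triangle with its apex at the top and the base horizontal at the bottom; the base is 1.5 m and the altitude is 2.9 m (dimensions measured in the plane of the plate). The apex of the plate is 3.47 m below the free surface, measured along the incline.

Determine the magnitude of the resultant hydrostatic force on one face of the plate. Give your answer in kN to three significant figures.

F ≈ 119 kN

γ = 1.26 × 9.81 = 12.3606 kN/m³.
Let θ = 55° be the plate's angle to the horizontal; measure y along the incline from where the plane meets the free surface. Vertical depth h = y·sinθ with sinθ = 0.819152.
With the apex up, the centroid sits 2h/3 = 2 × 2.9/3 = 1.93333 m below the apex, so y_c = 3.47 + 1.93333 = 5.40333 m and h_c = 5.40333 × 0.819152 = 4.42615 m.
A = ½ × 1.5 × 2.9 = 2.175 m².
Resultant F = γ·h_c·A = 12.3606 × 4.42615 × 2.175 = 118.994 kN.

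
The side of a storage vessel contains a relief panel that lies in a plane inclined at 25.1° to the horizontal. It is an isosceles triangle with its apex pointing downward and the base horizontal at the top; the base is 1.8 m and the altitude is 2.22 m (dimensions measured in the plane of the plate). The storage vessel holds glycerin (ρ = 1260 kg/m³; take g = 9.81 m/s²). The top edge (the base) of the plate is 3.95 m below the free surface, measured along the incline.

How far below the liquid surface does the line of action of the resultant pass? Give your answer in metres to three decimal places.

γ = ρg = 1260 × 9.81 / 1000 = 12.3606 kN/m³.
Let θ = 25.1° be the plate's angle to the horizontal; measure y along the incline from where the plane meets the free surface. Vertical depth h = y·sinθ with sinθ = 0.424199.
With the apex down, the centroid sits h/3 = 2.22/3 = 0.74 m below the base (the top edge), so y_c = 3.95 + 0.74 = 4.69 m and h_c = 4.69 × 0.424199 = 1.98949 m.
A = ½ × 1.8 × 2.22 = 1.998 m².
Resultant F = γ·h_c·A = 12.3606 × 1.98949 × 1.998 = 49.1334 kN.
I_c = b·h³/36 = 1.8 × 2.22³/36 = 0.547052 m⁴.
Centre of pressure: y_p = y_c + I_c/(y_c·A) = 4.69 + 0.547052/(4.69 × 1.998) = 4.69 + 0.0583795 = 4.74838 m along the plane.
Vertically, h_p = y_p·sinθ = 4.74838 × 0.424199 = 2.01426 m.

h_p = 2.014 m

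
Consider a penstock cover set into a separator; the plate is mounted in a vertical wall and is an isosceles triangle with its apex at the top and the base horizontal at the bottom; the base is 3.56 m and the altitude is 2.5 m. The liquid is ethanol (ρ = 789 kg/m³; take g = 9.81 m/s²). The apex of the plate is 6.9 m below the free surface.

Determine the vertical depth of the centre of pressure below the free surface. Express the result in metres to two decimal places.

γ = ρg = 789 × 9.81 / 1000 = 7.74009 kN/m³.
With the apex up, the centroid sits 2h/3 = 2 × 2.5/3 = 1.66667 m below the apex, so the centroid depth is h_c = 6.9 + 1.66667 = 8.56667 m.
A = ½ × 3.56 × 2.5 = 4.45 m².
Resultant F = γ·h_c·A = 7.74009 × 8.56667 × 4.45 = 295.065 kN.
I_c = b·h³/36 = 3.56 × 2.5³/36 = 1.54514 m⁴.
Centre of pressure: y_p = y_c + I_c/(y_c·A) = 8.56667 + 1.54514/(8.56667 × 4.45) = 8.56667 + 0.0405318 = 8.6072 m along the plane.

h_p = 8.61 m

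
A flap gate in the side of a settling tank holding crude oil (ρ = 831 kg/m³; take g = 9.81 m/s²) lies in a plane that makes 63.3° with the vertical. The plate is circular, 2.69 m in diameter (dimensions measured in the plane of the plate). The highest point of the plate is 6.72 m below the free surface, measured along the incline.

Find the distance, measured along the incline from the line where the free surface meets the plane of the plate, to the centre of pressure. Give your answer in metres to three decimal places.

y_p = 8.121 m

γ = ρg = 831 × 9.81 / 1000 = 8.15211 kN/m³.
The plate makes 63.3° with the vertical, i.e. θ = 90° − 63.3° = 26.7° to the horizontal. Measuring y along the incline from the free-surface line, vertical depth h = y·sinθ with sinθ = 0.449319.
The centroid is at the centre, 1.345 m below the top of the plate, so y_c = 6.72 + 1.345 = 8.065 m and h_c = 8.065 × 0.449319 = 3.62376 m.
A = π(1.345)² = 5.68322 m².
Resultant F = γ·h_c·A = 8.15211 × 3.62376 × 5.68322 = 167.89 kN.
I_c = πr⁴/4 = π × 1.345⁴/4 = 2.57027 m⁴.
Centre of pressure: y_p = y_c + I_c/(y_c·A) = 8.065 + 2.57027/(8.065 × 5.68322) = 8.065 + 0.0560764 = 8.12108 m along the plane.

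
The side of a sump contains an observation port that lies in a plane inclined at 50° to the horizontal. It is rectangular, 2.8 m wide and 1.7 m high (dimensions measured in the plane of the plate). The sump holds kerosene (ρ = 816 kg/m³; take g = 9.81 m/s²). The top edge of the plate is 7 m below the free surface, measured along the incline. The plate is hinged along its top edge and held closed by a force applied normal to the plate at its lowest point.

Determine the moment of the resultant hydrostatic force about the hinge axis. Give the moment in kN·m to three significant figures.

γ = ρg = 816 × 9.81 / 1000 = 8.00496 kN/m³.
Let θ = 50° be the plate's angle to the horizontal; measure y along the incline from where the plane meets the free surface. Vertical depth h = y·sinθ with sinθ = 0.766044.
The centroid lies 1.7/2 = 0.85 m below the top edge, so y_c = 7 + 0.85 = 7.85 m and h_c = 7.85 × 0.766044 = 6.01345 m.
A = 2.8 × 1.7 = 4.76 m².
Resultant F = γ·h_c·A = 8.00496 × 6.01345 × 4.76 = 229.134 kN.
I_c = b·h³/12 = 2.8 × 1.7³/12 = 1.14637 m⁴.
Centre of pressure: y_p = y_c + I_c/(y_c·A) = 7.85 + 1.14637/(7.85 × 4.76) = 7.85 + 0.0306795 = 7.88068 m along the plane.
The resultant acts 0.85 + 0.0306795 = 0.880679 m (along the plate) below the hinge at the top edge, so the moment about the hinge is M = F × 0.880679 = 229.134 × 0.880679 = 201.794 kN·m.

M ≈ 202 kN·m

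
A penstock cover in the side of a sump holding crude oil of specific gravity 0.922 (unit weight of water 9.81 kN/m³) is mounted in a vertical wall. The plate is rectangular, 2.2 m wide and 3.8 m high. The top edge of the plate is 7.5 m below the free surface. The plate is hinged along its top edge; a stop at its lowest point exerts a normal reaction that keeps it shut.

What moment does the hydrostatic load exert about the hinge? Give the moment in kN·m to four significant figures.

M ≈ 1441 kN·m

γ = 0.922 × 9.81 = 9.04482 kN/m³.
The centroid lies 3.8/2 = 1.9 m below the top edge, so the centroid depth is h_c = 7.5 + 1.9 = 9.4 m.
A = 2.2 × 3.8 = 8.36 m².
Resultant F = γ·h_c·A = 9.04482 × 9.4 × 8.36 = 710.778 kN.
I_c = b·h³/12 = 2.2 × 3.8³/12 = 10.0599 m⁴.
Centre of pressure: y_p = y_c + I_c/(y_c·A) = 9.4 + 10.0599/(9.4 × 8.36) = 9.4 + 0.128015 = 9.52801 m along the plane.
The resultant acts 1.9 + 0.128015 = 2.02801 m (along the plate) below the hinge at the top edge, so the moment about the hinge is M = F × 2.02801 = 710.778 × 2.02801 = 1441.46 kN·m.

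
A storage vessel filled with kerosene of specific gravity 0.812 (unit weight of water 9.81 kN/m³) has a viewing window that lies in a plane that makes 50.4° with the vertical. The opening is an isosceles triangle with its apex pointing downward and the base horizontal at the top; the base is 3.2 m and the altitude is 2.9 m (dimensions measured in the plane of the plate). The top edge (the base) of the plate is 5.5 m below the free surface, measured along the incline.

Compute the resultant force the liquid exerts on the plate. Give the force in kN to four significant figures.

γ = 0.812 × 9.81 = 7.96572 kN/m³.
The plate makes 50.4° with the vertical, i.e. θ = 90° − 50.4° = 39.6° to the horizontal. Measuring y along the incline from the free-surface line, vertical depth h = y·sinθ with sinθ = 0.637424.
With the apex down, the centroid sits h/3 = 2.9/3 = 0.966667 m below the base (the top edge), so y_c = 5.5 + 0.966667 = 6.46667 m and h_c = 6.46667 × 0.637424 = 4.12201 m.
A = ½ × 3.2 × 2.9 = 4.64 m².
Resultant F = γ·h_c·A = 7.96572 × 4.12201 × 4.64 = 152.353 kN.

F ≈ 152.4 kN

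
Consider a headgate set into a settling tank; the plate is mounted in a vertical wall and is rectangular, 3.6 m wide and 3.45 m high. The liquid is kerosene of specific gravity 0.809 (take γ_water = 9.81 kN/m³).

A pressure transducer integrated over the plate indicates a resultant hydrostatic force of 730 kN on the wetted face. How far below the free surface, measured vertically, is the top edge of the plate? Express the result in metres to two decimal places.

γ = 0.809 × 9.81 = 7.93629 kN/m³.
A = 3.6 × 3.45 = 12.42 m².
From F = γ·h_c·A, the centroid depth is h_c = 730/(7.93629 × 12.42) = 7.406 m.
The centroid lies 3.45/2 = 1.725 m below the top edge, so the top edge sits at h_top = 7.406 − 1.725 = 5.681 m below the surface.

d_top ≈ 5.68 m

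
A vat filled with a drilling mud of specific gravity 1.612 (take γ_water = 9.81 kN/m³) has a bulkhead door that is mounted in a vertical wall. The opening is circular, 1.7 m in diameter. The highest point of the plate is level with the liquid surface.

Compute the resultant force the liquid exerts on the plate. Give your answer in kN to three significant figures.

γ = 1.612 × 9.81 = 15.81372 kN/m³.
The centroid is at the centre, 0.85 m below the top of the plate, so the centroid depth is h_c = 0.85 m.
A = π(0.85)² = 2.2698 m².
Resultant F = γ·h_c·A = 15.81372 × 0.85 × 2.2698 = 30.5099 kN.

F ≈ 30.5 kN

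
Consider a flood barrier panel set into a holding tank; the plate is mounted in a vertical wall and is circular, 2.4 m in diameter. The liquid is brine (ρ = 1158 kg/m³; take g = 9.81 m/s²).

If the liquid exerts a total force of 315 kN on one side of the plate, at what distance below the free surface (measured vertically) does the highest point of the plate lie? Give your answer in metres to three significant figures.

γ = ρg = 1158 × 9.81 / 1000 = 11.35998 kN/m³.
A = π(1.2)² = 4.52389 m².
From F = γ·h_c·A, the centroid depth is h_c = 315/(11.35998 × 4.52389) = 6.12944 m.
The centroid is at the centre, 1.2 m below the top of the plate, so the highest point sits at h_top = 6.12944 − 1.2 = 4.92944 m below the surface.

d_top ≈ 4.93 m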